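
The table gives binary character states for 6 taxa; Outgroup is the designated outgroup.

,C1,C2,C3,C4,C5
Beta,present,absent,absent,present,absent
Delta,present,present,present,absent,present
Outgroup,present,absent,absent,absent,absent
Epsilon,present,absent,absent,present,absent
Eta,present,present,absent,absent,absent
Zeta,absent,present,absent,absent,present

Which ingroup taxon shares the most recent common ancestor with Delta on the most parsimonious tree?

Zeta

Character polarity is set by the outgroup: the derived state is whichever differs from the outgroup's state, so for C1 the derived state is 'absent', and for the remaining characters it is 'present'.
C1 (derived state 'absent') is unique to Zeta (autapomorphy; uninformative for grouping).
C2: derived state 'present' in Delta, Eta, and Zeta only — synapomorphy for {Delta, Eta, Zeta}.
C3: derived state 'present' in Delta only — an autapomorphy, so it tells us nothing about relationships among taxa.
C4 (derived state 'present') is shared by Beta and Epsilon — a synapomorphy uniting that clade.
C5: derived state 'present' in Delta and Zeta only — synapomorphy for {Delta, Zeta}.
Most parsimonious ingroup topology: ((Eta,(Delta,Zeta)),(Beta,Epsilon)).
Delta and Zeta form a cherry on this tree, so they are sister taxa.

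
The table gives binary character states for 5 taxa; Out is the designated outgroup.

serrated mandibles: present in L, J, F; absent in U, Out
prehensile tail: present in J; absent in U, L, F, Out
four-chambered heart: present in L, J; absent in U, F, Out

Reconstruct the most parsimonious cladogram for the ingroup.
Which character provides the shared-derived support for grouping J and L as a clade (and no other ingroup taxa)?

The outgroup has state 'absent' for every character, so 'present' is the derived state throughout.
Only F, J, and L show the derived state 'present' for serrated mandibles, supporting them as a clade.
prehensile tail (derived state 'present') is unique to J (autapomorphy; uninformative for grouping).
Only J and L show the derived state 'present' for four-chambered heart, supporting them as a clade.
Most parsimonious ingroup topology: (((L,J),F),U).
The clade {J, L} is supported by four-chambered heart: its derived state 'present' occurs in exactly those taxa and in no other taxon (including the outgroup).

four-chambered heart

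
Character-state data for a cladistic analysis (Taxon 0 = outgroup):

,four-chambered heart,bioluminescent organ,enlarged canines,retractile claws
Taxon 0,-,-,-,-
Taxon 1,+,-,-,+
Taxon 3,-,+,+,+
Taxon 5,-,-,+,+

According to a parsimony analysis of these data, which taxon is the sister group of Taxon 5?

The outgroup has state '-' for every character, so '+' is the derived state throughout.
four-chambered heart (derived state '+') is unique to Taxon 1 (autapomorphy; uninformative for grouping).
bioluminescent organ: derived state '+' in Taxon 3 only — an autapomorphy, so it tells us nothing about relationships among taxa.
Only Taxon 3 and Taxon 5 show the derived state '+' for enlarged canines, supporting them as a clade.
retractile claws (derived state '+') is shared by all ingroup taxa — unites the whole ingroup.
Most parsimonious ingroup topology: ((Taxon 5,Taxon 3),Taxon 1).
Taxon 5 and Taxon 3 form a cherry on this tree, so they are sister taxa.

Taxon 3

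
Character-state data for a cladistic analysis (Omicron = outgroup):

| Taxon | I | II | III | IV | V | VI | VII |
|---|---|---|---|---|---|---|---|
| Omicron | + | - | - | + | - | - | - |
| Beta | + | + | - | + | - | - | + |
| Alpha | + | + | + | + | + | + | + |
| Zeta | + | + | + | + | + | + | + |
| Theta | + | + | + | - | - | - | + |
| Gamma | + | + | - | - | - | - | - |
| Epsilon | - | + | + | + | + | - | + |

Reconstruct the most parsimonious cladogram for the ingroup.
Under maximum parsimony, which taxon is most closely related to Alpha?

Character polarity is set by the outgroup: the derived state is whichever differs from the outgroup's state, so for I, IV the derived state is '-', and for the remaining characters it is '+'.
I (derived state '-') is unique to Epsilon (autapomorphy; uninformative for grouping).
All ingroup taxa share the derived state '+' for II; it defines the ingroup but does not resolve relationships within it.
Only Alpha, Epsilon, Theta, and Zeta show the derived state '+' for III, supporting them as a clade.
IV groups Gamma and Theta, which is incompatible with the clades supported by the remaining characters; treating it as convergent (homoplasy) costs fewer steps than any alternative tree.
Only Alpha, Epsilon, and Zeta show the derived state '+' for V, supporting them as a clade.
VI (derived state '+') is shared by Alpha and Zeta — a synapomorphy uniting that clade.
VII (derived state '+') is shared by Alpha, Beta, Epsilon, Theta, and Zeta — a synapomorphy uniting that clade.
Most parsimonious ingroup topology: ((Beta,(((Alpha,Zeta),Epsilon),Theta)),Gamma).
Alpha and Zeta form a cherry on this tree, so they are sister taxa.

Zeta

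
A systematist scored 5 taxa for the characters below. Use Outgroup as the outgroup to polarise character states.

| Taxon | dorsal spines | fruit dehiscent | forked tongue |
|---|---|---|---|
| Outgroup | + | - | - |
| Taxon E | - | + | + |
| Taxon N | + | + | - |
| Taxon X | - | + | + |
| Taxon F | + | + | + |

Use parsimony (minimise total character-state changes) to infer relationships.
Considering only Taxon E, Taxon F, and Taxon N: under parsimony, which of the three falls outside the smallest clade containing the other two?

Character polarity is set by the outgroup: the derived state is whichever differs from the outgroup's state, so for dorsal spines the derived state is '-', and for the remaining characters it is '+'.
dorsal spines (derived state '-') is shared by Taxon E and Taxon X — a synapomorphy uniting that clade.
All ingroup taxa share the derived state '+' for fruit dehiscent; it defines the ingroup but does not resolve relationships within it.
forked tongue (derived state '+') is shared by Taxon E, Taxon F, and Taxon X — a synapomorphy uniting that clade.
Most parsimonious ingroup topology: (((Taxon E,Taxon X),Taxon F),Taxon N).
Taxon F and Taxon E share a more recent common ancestor with each other than either does with Taxon N, so Taxon N is the least closely related of the three.

Taxon N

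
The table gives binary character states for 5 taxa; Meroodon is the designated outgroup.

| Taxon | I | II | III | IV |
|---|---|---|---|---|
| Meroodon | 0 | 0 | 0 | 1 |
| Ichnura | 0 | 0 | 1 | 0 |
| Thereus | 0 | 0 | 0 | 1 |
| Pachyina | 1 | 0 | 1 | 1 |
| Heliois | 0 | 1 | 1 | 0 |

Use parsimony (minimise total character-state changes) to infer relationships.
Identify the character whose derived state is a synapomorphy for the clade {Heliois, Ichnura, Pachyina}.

Character polarity is set by the outgroup: the derived state is whichever differs from the outgroup's state, so for IV the derived state is '0', and for the remaining characters it is '1'.
I: derived state '1' in Pachyina only — an autapomorphy, so it tells us nothing about relationships among taxa.
II (derived state '1') is unique to Heliois (autapomorphy; uninformative for grouping).
III (derived state '1') is shared by Heliois, Ichnura, and Pachyina — a synapomorphy uniting that clade.
IV (derived state '0') is shared by Heliois and Ichnura — a synapomorphy uniting that clade.
Most parsimonious ingroup topology: (((Ichnura,Heliois),Pachyina),Thereus).
The clade {Heliois, Ichnura, Pachyina} is supported by III: its derived state '1' occurs in exactly those taxa and in no other taxon (including the outgroup).

III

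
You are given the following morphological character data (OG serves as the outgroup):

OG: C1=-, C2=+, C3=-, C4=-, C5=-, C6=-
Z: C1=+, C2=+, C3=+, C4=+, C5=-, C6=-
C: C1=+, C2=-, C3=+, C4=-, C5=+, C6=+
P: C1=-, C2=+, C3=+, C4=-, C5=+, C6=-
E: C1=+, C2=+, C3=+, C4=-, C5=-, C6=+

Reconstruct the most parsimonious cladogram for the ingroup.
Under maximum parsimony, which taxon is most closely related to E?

C

Character polarity is set by the outgroup: the derived state is whichever differs from the outgroup's state, so for C2 the derived state is '-', and for the remaining characters it is '+'.
C1 (derived state '+') is shared by C, E, and Z — a synapomorphy uniting that clade.
C2 (derived state '-') is unique to C (autapomorphy; uninformative for grouping).
C3 (derived state '+') is shared by all ingroup taxa — unites the whole ingroup.
C4: derived state '+' in Z only — an autapomorphy, so it tells us nothing about relationships among taxa.
C5 (state '+') occurs in C and P but conflicts with the nesting implied by the other characters — most parsimoniously interpreted as homoplasy.
C6 (derived state '+') is shared by C and E — a synapomorphy uniting that clade.
Most parsimonious ingroup topology: ((Z,(C,E)),P).
E and C form a cherry on this tree, so they are sister taxa.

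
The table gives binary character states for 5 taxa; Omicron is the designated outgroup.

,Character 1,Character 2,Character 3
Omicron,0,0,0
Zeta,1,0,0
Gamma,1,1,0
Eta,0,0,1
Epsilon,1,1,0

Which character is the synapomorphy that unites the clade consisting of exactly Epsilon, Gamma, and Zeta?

The outgroup has state '0' for every character, so '1' is the derived state throughout.
Character 1 (derived state '1') is shared by Epsilon, Gamma, and Zeta — a synapomorphy uniting that clade.
Character 2 (derived state '1') is shared by Epsilon and Gamma — a synapomorphy uniting that clade.
Character 3: derived state '1' in Eta only — an autapomorphy, so it tells us nothing about relationships among taxa.
Most parsimonious ingroup topology: ((Zeta,(Gamma,Epsilon)),Eta).
The clade {Epsilon, Gamma, Zeta} is supported by Character 1: its derived state '1' occurs in exactly those taxa and in no other taxon (including the outgroup).

Character 1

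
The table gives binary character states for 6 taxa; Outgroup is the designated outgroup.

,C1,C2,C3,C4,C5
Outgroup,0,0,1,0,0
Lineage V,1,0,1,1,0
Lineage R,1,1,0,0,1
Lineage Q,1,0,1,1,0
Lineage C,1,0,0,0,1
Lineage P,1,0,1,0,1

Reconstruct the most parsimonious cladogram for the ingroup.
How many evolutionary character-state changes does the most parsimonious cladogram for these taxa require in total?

Character polarity is set by the outgroup: the derived state is whichever differs from the outgroup's state, so for C3 the derived state is '0', and for the remaining characters it is '1'.
All ingroup taxa share the derived state '1' for C1; it defines the ingroup but does not resolve relationships within it.
C2: derived state '1' in Lineage R only — an autapomorphy, so it tells us nothing about relationships among taxa.
Only Lineage C and Lineage R show the derived state '0' for C3, supporting them as a clade.
Only Lineage Q and Lineage V show the derived state '1' for C4, supporting them as a clade.
Only Lineage C, Lineage P, and Lineage R show the derived state '1' for C5, supporting them as a clade.
Most parsimonious ingroup topology: ((Lineage V,Lineage Q),((Lineage R,Lineage C),Lineage P)).
Changes per character on this tree: C1: 1; C2: 1; C3: 1; C4: 1; C5: 1.
Total = 5.

5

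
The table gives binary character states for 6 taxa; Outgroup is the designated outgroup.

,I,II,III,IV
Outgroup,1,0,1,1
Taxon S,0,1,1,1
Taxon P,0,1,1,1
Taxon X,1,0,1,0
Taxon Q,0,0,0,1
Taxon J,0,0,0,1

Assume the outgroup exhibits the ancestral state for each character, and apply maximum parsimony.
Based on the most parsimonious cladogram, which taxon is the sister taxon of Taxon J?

Character polarity is set by the outgroup: the derived state is whichever differs from the outgroup's state, so for I, III, IV the derived state is '0', and for the remaining characters it is '1'.
I: derived state '0' in Taxon J, Taxon P, Taxon Q, and Taxon S only — synapomorphy for {Taxon J, Taxon P, Taxon Q, Taxon S}.
II: derived state '1' in Taxon P and Taxon S only — synapomorphy for {Taxon P, Taxon S}.
III (derived state '0') is shared by Taxon J and Taxon Q — a synapomorphy uniting that clade.
IV: derived state '0' in Taxon X only — an autapomorphy, so it tells us nothing about relationships among taxa.
Most parsimonious ingroup topology: (((Taxon S,Taxon P),(Taxon Q,Taxon J)),Taxon X).
Taxon J and Taxon Q form a cherry on this tree, so they are sister taxa.

Taxon Q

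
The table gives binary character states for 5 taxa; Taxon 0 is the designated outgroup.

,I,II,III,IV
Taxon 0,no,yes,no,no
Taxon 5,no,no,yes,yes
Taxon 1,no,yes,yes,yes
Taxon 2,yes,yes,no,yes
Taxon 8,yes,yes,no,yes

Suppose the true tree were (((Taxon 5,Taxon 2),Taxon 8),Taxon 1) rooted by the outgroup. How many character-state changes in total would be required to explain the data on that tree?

Map each character onto (((Taxon 5,Taxon 2),Taxon 8),Taxon 1) (rooted by Taxon 0) and count the minimum state changes it requires (Fitch parsimony):
I: 2; II: 1; III: 2; IV: 1.
Total tree length = 6.

6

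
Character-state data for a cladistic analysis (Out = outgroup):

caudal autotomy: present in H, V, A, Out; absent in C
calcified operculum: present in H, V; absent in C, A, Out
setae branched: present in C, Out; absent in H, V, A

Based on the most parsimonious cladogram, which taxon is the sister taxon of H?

Character polarity is set by the outgroup: the derived state is whichever differs from the outgroup's state, so for caudal autotomy, setae branched the derived state is 'absent', and for the remaining characters it is 'present'.
caudal autotomy (derived state 'absent') is unique to C (autapomorphy; uninformative for grouping).
calcified operculum: derived state 'present' in H and V only — synapomorphy for {H, V}.
setae branched (derived state 'absent') is shared by A, H, and V — a synapomorphy uniting that clade.
Most parsimonious ingroup topology: (((V,H),A),C).
H and V form a cherry on this tree, so they are sister taxa.

V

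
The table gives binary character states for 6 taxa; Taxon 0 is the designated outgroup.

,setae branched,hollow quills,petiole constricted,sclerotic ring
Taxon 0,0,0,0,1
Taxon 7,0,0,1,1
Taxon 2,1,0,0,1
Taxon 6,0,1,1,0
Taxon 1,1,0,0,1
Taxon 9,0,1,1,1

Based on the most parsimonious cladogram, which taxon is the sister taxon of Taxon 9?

Character polarity is set by the outgroup: the derived state is whichever differs from the outgroup's state, so for sclerotic ring the derived state is '0', and for the remaining characters it is '1'.
setae branched: derived state '1' in Taxon 1 and Taxon 2 only — synapomorphy for {Taxon 1, Taxon 2}.
Only Taxon 6 and Taxon 9 show the derived state '1' for hollow quills, supporting them as a clade.
petiole constricted (derived state '1') is shared by Taxon 6, Taxon 7, and Taxon 9 — a synapomorphy uniting that clade.
sclerotic ring: derived state '0' in Taxon 6 only — an autapomorphy, so it tells us nothing about relationships among taxa.
Most parsimonious ingroup topology: ((Taxon 7,(Taxon 6,Taxon 9)),(Taxon 2,Taxon 1)).
Taxon 9 and Taxon 6 form a cherry on this tree, so they are sister taxa.

Taxon 6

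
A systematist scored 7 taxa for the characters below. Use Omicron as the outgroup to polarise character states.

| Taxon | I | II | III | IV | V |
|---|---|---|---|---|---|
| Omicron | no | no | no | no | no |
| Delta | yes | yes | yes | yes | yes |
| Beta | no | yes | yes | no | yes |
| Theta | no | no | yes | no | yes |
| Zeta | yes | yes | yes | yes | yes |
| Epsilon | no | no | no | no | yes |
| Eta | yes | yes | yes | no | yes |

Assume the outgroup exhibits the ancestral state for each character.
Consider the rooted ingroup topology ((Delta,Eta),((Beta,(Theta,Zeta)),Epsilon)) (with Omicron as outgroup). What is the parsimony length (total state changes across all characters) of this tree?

10

Map each character onto ((Delta,Eta),((Beta,(Theta,Zeta)),Epsilon)) (rooted by Omicron) and count the minimum state changes it requires (Fitch parsimony):
I: 2; II: 3; III: 2; IV: 2; V: 1.
Total tree length = 10.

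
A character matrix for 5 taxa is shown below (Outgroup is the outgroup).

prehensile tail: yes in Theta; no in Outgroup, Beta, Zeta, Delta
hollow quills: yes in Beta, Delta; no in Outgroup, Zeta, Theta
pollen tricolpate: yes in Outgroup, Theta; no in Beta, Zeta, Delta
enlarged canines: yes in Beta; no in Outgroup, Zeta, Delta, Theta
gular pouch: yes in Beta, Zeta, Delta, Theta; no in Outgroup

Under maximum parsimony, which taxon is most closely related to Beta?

Character polarity is set by the outgroup: the derived state is whichever differs from the outgroup's state, so for pollen tricolpate the derived state is 'no', and for the remaining characters it is 'yes'.
prehensile tail: derived state 'yes' in Theta only — an autapomorphy, so it tells us nothing about relationships among taxa.
hollow quills (derived state 'yes') is shared by Beta and Delta — a synapomorphy uniting that clade.
pollen tricolpate (derived state 'no') is shared by Beta, Delta, and Zeta — a synapomorphy uniting that clade.
enlarged canines (derived state 'yes') is unique to Beta (autapomorphy; uninformative for grouping).
All ingroup taxa share the derived state 'yes' for gular pouch; it defines the ingroup but does not resolve relationships within it.
Most parsimonious ingroup topology: (((Beta,Delta),Zeta),Theta).
Beta and Delta form a cherry on this tree, so they are sister taxa.

Delta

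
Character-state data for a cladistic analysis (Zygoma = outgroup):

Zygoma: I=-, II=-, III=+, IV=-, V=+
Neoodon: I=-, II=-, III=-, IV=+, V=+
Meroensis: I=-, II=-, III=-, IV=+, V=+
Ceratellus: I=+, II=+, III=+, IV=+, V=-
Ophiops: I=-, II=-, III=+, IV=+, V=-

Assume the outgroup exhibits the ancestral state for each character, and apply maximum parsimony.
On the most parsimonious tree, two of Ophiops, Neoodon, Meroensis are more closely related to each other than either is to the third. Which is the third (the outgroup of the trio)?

Ophiops

Character polarity is set by the outgroup: the derived state is whichever differs from the outgroup's state, so for III, V the derived state is '-', and for the remaining characters it is '+'.
I (derived state '+') is unique to Ceratellus (autapomorphy; uninformative for grouping).
II (derived state '+') is unique to Ceratellus (autapomorphy; uninformative for grouping).
III: derived state '-' in Meroensis and Neoodon only — synapomorphy for {Meroensis, Neoodon}.
IV (derived state '+') is shared by all ingroup taxa — unites the whole ingroup.
V (derived state '-') is shared by Ceratellus and Ophiops — a synapomorphy uniting that clade.
Most parsimonious ingroup topology: ((Neoodon,Meroensis),(Ceratellus,Ophiops)).
Neoodon and Meroensis share a more recent common ancestor with each other than either does with Ophiops, so Ophiops is the least closely related of the three.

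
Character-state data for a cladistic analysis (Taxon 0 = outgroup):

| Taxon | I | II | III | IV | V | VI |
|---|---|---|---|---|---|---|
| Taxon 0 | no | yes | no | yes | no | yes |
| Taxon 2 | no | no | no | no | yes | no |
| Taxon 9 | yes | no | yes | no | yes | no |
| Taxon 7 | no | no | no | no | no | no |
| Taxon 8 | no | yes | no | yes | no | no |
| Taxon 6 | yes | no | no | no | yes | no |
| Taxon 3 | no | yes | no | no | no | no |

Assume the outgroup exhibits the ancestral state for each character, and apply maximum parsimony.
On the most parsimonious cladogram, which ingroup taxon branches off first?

Character polarity is set by the outgroup: the derived state is whichever differs from the outgroup's state, so for II, IV, VI the derived state is 'no', and for the remaining characters it is 'yes'.
I: derived state 'yes' in Taxon 6 and Taxon 9 only — synapomorphy for {Taxon 6, Taxon 9}.
II (derived state 'no') is shared by Taxon 2, Taxon 6, Taxon 7, and Taxon 9 — a synapomorphy uniting that clade.
III (derived state 'yes') is unique to Taxon 9 (autapomorphy; uninformative for grouping).
Only Taxon 2, Taxon 3, Taxon 6, Taxon 7, and Taxon 9 show the derived state 'no' for IV, supporting them as a clade.
Only Taxon 2, Taxon 6, and Taxon 9 show the derived state 'yes' for V, supporting them as a clade.
All ingroup taxa share the derived state 'no' for VI; it defines the ingroup but does not resolve relationships within it.
Most parsimonious ingroup topology: ((((Taxon 2,(Taxon 9,Taxon 6)),Taxon 7),Taxon 3),Taxon 8).
Taxon 8 is sister to the clade containing all other ingroup taxa, so it is the earliest-diverging (most basal) ingroup lineage.

Taxon 8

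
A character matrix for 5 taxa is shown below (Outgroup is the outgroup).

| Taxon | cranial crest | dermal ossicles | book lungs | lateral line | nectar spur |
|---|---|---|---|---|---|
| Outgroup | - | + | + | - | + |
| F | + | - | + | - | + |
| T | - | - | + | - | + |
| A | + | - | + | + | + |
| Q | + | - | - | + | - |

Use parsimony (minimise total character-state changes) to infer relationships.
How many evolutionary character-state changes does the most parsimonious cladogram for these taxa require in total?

Character polarity is set by the outgroup: the derived state is whichever differs from the outgroup's state, so for dermal ossicles, book lungs, nectar spur the derived state is '-', and for the remaining characters it is '+'.
Only A, F, and Q show the derived state '+' for cranial crest, supporting them as a clade.
dermal ossicles (derived state '-') is shared by all ingroup taxa — unites the whole ingroup.
book lungs (derived state '-') is unique to Q (autapomorphy; uninformative for grouping).
Only A and Q show the derived state '+' for lateral line, supporting them as a clade.
nectar spur: derived state '-' in Q only — an autapomorphy, so it tells us nothing about relationships among taxa.
Most parsimonious ingroup topology: (T,((Q,A),F)).
Changes per character on this tree: cranial crest: 1; dermal ossicles: 1; book lungs: 1; lateral line: 1; nectar spur: 1.
Total = 5.

5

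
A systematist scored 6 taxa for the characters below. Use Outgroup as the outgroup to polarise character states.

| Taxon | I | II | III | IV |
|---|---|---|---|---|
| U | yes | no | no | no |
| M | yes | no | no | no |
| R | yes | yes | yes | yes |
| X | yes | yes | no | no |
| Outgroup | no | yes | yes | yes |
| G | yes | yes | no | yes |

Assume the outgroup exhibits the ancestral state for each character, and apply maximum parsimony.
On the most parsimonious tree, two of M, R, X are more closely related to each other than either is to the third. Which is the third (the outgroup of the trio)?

R

Character polarity is set by the outgroup: the derived state is whichever differs from the outgroup's state, so for II, III, IV the derived state is 'no', and for the remaining characters it is 'yes'.
All ingroup taxa share the derived state 'yes' for I; it defines the ingroup but does not resolve relationships within it.
II (derived state 'no') is shared by M and U — a synapomorphy uniting that clade.
Only G, M, U, and X show the derived state 'no' for III, supporting them as a clade.
Only M, U, and X show the derived state 'no' for IV, supporting them as a clade.
Most parsimonious ingroup topology: ((((U,M),X),G),R).
X and M share a more recent common ancestor with each other than either does with R, so R is the least closely related of the three.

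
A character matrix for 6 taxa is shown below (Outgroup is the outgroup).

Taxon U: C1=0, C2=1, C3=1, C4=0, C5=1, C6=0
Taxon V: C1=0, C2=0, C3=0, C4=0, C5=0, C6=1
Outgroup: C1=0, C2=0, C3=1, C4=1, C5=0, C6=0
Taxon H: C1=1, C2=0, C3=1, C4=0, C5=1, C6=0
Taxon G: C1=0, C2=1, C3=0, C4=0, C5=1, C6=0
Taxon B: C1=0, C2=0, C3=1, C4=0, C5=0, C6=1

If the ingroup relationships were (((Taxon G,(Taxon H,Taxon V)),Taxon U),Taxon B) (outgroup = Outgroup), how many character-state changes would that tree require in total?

Map each character onto (((Taxon G,(Taxon H,Taxon V)),Taxon U),Taxon B) (rooted by Outgroup) and count the minimum state changes it requires (Fitch parsimony):
C1: 1; C2: 2; C3: 2; C4: 1; C5: 2; C6: 2.
Total tree length = 10.

10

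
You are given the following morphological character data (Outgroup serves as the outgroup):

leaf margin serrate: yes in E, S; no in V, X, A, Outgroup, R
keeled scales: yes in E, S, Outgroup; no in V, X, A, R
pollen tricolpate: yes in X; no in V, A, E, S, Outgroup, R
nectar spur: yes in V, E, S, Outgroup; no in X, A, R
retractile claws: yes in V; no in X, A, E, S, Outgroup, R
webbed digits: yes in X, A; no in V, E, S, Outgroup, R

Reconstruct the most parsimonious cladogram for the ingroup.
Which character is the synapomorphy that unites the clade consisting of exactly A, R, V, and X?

Character polarity is set by the outgroup: the derived state is whichever differs from the outgroup's state, so for keeled scales, nectar spur the derived state is 'no', and for the remaining characters it is 'yes'.
leaf margin serrate (derived state 'yes') is shared by E and S — a synapomorphy uniting that clade.
Only A, R, V, and X show the derived state 'no' for keeled scales, supporting them as a clade.
pollen tricolpate (derived state 'yes') is unique to X (autapomorphy; uninformative for grouping).
nectar spur: derived state 'no' in A, R, and X only — synapomorphy for {A, R, X}.
retractile claws (derived state 'yes') is unique to V (autapomorphy; uninformative for grouping).
webbed digits (derived state 'yes') is shared by A and X — a synapomorphy uniting that clade.
Most parsimonious ingroup topology: ((((X,A),R),V),(S,E)).
The clade {A, R, V, X} is supported by keeled scales: its derived state 'no' occurs in exactly those taxa and in no other taxon (including the outgroup).

keeled scales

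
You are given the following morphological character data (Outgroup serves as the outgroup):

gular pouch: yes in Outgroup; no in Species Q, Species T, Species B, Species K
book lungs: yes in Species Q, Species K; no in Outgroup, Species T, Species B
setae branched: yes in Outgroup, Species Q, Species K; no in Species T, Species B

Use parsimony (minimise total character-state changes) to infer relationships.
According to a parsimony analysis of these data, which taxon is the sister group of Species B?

Species T

Character polarity is set by the outgroup: the derived state is whichever differs from the outgroup's state, so for gular pouch, setae branched the derived state is 'no', and for the remaining characters it is 'yes'.
All ingroup taxa share the derived state 'no' for gular pouch; it defines the ingroup but does not resolve relationships within it.
book lungs (derived state 'yes') is shared by Species K and Species Q — a synapomorphy uniting that clade.
Only Species B and Species T show the derived state 'no' for setae branched, supporting them as a clade.
Most parsimonious ingroup topology: ((Species Q,Species K),(Species T,Species B)).
Species B and Species T form a cherry on this tree, so they are sister taxa.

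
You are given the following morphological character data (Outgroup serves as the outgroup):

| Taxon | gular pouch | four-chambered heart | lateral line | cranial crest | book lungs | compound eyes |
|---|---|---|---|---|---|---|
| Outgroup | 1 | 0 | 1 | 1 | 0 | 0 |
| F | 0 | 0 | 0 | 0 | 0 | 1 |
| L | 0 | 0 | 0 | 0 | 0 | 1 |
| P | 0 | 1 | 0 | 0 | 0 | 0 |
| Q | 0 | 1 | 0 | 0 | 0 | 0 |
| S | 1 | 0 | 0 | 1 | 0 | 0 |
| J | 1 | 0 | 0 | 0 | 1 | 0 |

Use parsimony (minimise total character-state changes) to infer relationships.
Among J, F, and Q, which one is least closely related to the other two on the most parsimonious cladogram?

Character polarity is set by the outgroup: the derived state is whichever differs from the outgroup's state, so for gular pouch, lateral line, cranial crest the derived state is '0', and for the remaining characters it is '1'.
Only F, L, P, and Q show the derived state '0' for gular pouch, supporting them as a clade.
four-chambered heart: derived state '1' in P and Q only — synapomorphy for {P, Q}.
All ingroup taxa share the derived state '0' for lateral line; it defines the ingroup but does not resolve relationships within it.
Only F, J, L, P, and Q show the derived state '0' for cranial crest, supporting them as a clade.
book lungs (derived state '1') is unique to J (autapomorphy; uninformative for grouping).
compound eyes (derived state '1') is shared by F and L — a synapomorphy uniting that clade.
Most parsimonious ingroup topology: ((((F,L),(P,Q)),J),S).
Q and F share a more recent common ancestor with each other than either does with J, so J is the least closely related of the three.

J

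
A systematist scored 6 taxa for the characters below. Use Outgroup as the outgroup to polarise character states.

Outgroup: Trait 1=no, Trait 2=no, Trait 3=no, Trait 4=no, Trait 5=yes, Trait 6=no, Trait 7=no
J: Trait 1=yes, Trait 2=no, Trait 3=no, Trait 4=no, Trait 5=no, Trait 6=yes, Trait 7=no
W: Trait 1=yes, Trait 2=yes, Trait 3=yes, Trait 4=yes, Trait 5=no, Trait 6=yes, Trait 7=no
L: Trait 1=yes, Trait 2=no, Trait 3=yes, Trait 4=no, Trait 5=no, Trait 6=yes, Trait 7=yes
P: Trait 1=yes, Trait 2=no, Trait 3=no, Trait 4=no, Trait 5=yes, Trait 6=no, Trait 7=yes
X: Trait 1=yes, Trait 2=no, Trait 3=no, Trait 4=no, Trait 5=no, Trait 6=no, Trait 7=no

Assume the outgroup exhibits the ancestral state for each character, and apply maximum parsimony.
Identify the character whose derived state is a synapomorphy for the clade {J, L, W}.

Character polarity is set by the outgroup: the derived state is whichever differs from the outgroup's state, so for Trait 5 the derived state is 'no', and for the remaining characters it is 'yes'.
All ingroup taxa share the derived state 'yes' for Trait 1; it defines the ingroup but does not resolve relationships within it.
Trait 2 (derived state 'yes') is unique to W (autapomorphy; uninformative for grouping).
Trait 3 (derived state 'yes') is shared by L and W — a synapomorphy uniting that clade.
Trait 4: derived state 'yes' in W only — an autapomorphy, so it tells us nothing about relationships among taxa.
Trait 5 (derived state 'no') is shared by J, L, W, and X — a synapomorphy uniting that clade.
Only J, L, and W show the derived state 'yes' for Trait 6, supporting them as a clade.
Trait 7 groups L and P, which is incompatible with the clades supported by the remaining characters; treating it as convergent (homoplasy) costs fewer steps than any alternative tree.
Most parsimonious ingroup topology: (((J,(W,L)),X),P).
The clade {J, L, W} is supported by Trait 6: its derived state 'yes' occurs in exactly those taxa and in no other taxon (including the outgroup).

Trait 6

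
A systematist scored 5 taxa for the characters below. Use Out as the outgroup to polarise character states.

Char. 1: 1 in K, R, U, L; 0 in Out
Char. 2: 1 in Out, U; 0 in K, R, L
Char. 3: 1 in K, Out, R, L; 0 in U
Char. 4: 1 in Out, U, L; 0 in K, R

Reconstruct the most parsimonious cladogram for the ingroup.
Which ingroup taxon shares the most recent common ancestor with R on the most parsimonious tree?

K

Character polarity is set by the outgroup: the derived state is whichever differs from the outgroup's state, so for Char. 2, Char. 3, Char. 4 the derived state is '0', and for the remaining characters it is '1'.
Char. 1 (derived state '1') is shared by all ingroup taxa — unites the whole ingroup.
Only K, L, and R show the derived state '0' for Char. 2, supporting them as a clade.
Char. 3: derived state '0' in U only — an autapomorphy, so it tells us nothing about relationships among taxa.
Char. 4 (derived state '0') is shared by K and R — a synapomorphy uniting that clade.
Most parsimonious ingroup topology: ((L,(K,R)),U).
R and K form a cherry on this tree, so they are sister taxa.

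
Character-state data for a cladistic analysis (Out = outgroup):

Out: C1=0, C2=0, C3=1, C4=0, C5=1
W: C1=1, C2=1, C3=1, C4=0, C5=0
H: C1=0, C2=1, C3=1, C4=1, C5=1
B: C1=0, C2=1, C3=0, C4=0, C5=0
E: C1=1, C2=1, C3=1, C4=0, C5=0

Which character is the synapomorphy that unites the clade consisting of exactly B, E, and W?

Character polarity is set by the outgroup: the derived state is whichever differs from the outgroup's state, so for C3, C5 the derived state is '0', and for the remaining characters it is '1'.
C1 (derived state '1') is shared by E and W — a synapomorphy uniting that clade.
All ingroup taxa share the derived state '1' for C2; it defines the ingroup but does not resolve relationships within it.
C3: derived state '0' in B only — an autapomorphy, so it tells us nothing about relationships among taxa.
C4: derived state '1' in H only — an autapomorphy, so it tells us nothing about relationships among taxa.
C5: derived state '0' in B, E, and W only — synapomorphy for {B, E, W}.
Most parsimonious ingroup topology: ((B,(W,E)),H).
The clade {B, E, W} is supported by C5: its derived state '0' occurs in exactly those taxa and in no other taxon (including the outgroup).

C5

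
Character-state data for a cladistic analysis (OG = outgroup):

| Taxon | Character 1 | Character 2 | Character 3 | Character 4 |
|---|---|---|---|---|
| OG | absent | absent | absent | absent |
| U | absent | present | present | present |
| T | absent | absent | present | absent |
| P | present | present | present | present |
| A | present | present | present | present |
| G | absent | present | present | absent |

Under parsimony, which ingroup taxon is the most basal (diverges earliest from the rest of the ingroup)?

The outgroup has state 'absent' for every character, so 'present' is the derived state throughout.
Character 1 (derived state 'present') is shared by A and P — a synapomorphy uniting that clade.
Only A, G, P, and U show the derived state 'present' for Character 2, supporting them as a clade.
All ingroup taxa share the derived state 'present' for Character 3; it defines the ingroup but does not resolve relationships within it.
Only A, P, and U show the derived state 'present' for Character 4, supporting them as a clade.
Most parsimonious ingroup topology: (((U,(P,A)),G),T).
T is sister to the clade containing all other ingroup taxa, so it is the earliest-diverging (most basal) ingroup lineage.

T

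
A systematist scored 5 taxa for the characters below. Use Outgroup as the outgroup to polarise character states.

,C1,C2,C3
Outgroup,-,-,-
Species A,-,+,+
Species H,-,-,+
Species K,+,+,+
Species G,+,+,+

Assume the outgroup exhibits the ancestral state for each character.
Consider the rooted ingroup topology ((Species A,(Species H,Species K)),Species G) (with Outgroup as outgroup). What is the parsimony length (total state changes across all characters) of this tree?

Map each character onto ((Species A,(Species H,Species K)),Species G) (rooted by Outgroup) and count the minimum state changes it requires (Fitch parsimony):
C1: 2; C2: 2; C3: 1.
Total tree length = 5.

5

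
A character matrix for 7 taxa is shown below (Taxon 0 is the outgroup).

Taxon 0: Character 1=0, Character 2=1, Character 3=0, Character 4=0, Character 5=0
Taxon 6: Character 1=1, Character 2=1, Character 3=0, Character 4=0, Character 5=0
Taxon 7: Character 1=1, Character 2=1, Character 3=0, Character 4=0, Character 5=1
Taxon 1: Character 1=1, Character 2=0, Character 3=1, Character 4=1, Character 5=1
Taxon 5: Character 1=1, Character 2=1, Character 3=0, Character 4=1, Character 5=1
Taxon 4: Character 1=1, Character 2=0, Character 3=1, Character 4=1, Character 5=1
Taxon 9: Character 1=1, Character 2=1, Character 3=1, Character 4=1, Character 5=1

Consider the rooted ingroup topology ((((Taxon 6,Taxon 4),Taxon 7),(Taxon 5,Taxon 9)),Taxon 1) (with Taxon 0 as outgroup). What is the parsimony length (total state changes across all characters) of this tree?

11

Map each character onto ((((Taxon 6,Taxon 4),Taxon 7),(Taxon 5,Taxon 9)),Taxon 1) (rooted by Taxon 0) and count the minimum state changes it requires (Fitch parsimony):
Character 1: 1; Character 2: 2; Character 3: 3; Character 4: 3; Character 5: 2.
Total tree length = 11.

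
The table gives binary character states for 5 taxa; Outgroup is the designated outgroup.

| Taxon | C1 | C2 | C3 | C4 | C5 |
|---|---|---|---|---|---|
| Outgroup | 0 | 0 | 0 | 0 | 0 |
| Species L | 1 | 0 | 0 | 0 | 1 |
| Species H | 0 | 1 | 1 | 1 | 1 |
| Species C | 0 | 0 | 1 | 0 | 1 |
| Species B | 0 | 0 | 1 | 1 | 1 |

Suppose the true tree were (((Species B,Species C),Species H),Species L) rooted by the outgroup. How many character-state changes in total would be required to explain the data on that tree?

6

Map each character onto (((Species B,Species C),Species H),Species L) (rooted by Outgroup) and count the minimum state changes it requires (Fitch parsimony):
C1: 1; C2: 1; C3: 1; C4: 2; C5: 1.
Total tree length = 6.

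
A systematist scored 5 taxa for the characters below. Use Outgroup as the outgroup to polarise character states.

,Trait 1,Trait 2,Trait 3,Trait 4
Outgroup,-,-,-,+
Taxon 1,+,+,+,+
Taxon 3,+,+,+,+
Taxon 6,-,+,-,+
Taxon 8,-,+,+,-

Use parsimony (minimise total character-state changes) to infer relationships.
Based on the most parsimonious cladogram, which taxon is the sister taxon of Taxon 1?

Character polarity is set by the outgroup: the derived state is whichever differs from the outgroup's state, so for Trait 4 the derived state is '-', and for the remaining characters it is '+'.
Trait 1 (derived state '+') is shared by Taxon 1 and Taxon 3 — a synapomorphy uniting that clade.
All ingroup taxa share the derived state '+' for Trait 2; it defines the ingroup but does not resolve relationships within it.
Trait 3 (derived state '+') is shared by Taxon 1, Taxon 3, and Taxon 8 — a synapomorphy uniting that clade.
Trait 4 (derived state '-') is unique to Taxon 8 (autapomorphy; uninformative for grouping).
Most parsimonious ingroup topology: (((Taxon 1,Taxon 3),Taxon 8),Taxon 6).
Taxon 1 and Taxon 3 form a cherry on this tree, so they are sister taxa.

Taxon 3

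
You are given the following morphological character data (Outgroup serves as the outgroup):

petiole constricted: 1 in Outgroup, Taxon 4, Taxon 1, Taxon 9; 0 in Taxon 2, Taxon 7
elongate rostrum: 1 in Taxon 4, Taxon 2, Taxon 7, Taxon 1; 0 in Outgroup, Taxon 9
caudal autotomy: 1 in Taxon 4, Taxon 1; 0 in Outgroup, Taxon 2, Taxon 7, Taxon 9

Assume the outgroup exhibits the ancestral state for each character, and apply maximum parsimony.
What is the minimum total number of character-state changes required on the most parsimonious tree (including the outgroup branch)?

Character polarity is set by the outgroup: the derived state is whichever differs from the outgroup's state, so for petiole constricted the derived state is '0', and for the remaining characters it is '1'.
petiole constricted: derived state '0' in Taxon 2 and Taxon 7 only — synapomorphy for {Taxon 2, Taxon 7}.
elongate rostrum: derived state '1' in Taxon 1, Taxon 2, Taxon 4, and Taxon 7 only — synapomorphy for {Taxon 1, Taxon 2, Taxon 4, Taxon 7}.
caudal autotomy: derived state '1' in Taxon 1 and Taxon 4 only — synapomorphy for {Taxon 1, Taxon 4}.
Most parsimonious ingroup topology: (((Taxon 4,Taxon 1),(Taxon 2,Taxon 7)),Taxon 9).
Changes per character on this tree: petiole constricted: 1; elongate rostrum: 1; caudal autotomy: 1.
Total = 3.

3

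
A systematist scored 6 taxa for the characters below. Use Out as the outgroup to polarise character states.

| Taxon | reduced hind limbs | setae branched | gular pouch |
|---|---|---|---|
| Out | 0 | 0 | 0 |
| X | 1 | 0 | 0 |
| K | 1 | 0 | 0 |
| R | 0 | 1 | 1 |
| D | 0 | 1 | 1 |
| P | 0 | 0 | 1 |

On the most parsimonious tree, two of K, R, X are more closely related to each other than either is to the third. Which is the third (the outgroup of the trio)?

The outgroup has state '0' for every character, so '1' is the derived state throughout.
reduced hind limbs (derived state '1') is shared by K and X — a synapomorphy uniting that clade.
setae branched (derived state '1') is shared by D and R — a synapomorphy uniting that clade.
gular pouch: derived state '1' in D, P, and R only — synapomorphy for {D, P, R}.
Most parsimonious ingroup topology: ((X,K),((R,D),P)).
X and K share a more recent common ancestor with each other than either does with R, so R is the least closely related of the three.

R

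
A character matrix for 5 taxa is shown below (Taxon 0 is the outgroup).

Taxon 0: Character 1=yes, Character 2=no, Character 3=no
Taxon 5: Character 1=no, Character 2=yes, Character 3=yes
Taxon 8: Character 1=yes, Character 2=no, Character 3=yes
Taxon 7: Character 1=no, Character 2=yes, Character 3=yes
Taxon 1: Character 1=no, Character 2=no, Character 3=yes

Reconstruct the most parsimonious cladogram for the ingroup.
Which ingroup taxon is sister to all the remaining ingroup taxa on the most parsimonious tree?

Taxon 8

Character polarity is set by the outgroup: the derived state is whichever differs from the outgroup's state, so for Character 1 the derived state is 'no', and for the remaining characters it is 'yes'.
Character 1: derived state 'no' in Taxon 1, Taxon 5, and Taxon 7 only — synapomorphy for {Taxon 1, Taxon 5, Taxon 7}.
Only Taxon 5 and Taxon 7 show the derived state 'yes' for Character 2, supporting them as a clade.
All ingroup taxa share the derived state 'yes' for Character 3; it defines the ingroup but does not resolve relationships within it.
Most parsimonious ingroup topology: (((Taxon 5,Taxon 7),Taxon 1),Taxon 8).
Taxon 8 is sister to the clade containing all other ingroup taxa, so it is the earliest-diverging (most basal) ingroup lineage.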